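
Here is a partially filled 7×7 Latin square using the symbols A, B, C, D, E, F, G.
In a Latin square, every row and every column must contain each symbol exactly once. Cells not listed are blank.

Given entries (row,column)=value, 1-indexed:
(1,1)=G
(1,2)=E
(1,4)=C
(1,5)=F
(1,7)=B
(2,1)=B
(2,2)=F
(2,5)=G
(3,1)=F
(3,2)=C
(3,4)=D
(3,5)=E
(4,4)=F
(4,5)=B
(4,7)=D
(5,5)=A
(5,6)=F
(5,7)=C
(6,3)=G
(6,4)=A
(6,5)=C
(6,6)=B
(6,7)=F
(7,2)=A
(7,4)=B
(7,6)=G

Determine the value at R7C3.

Row 2, column 4: row 2 has {B, F, G} and column 4 has {A, B, C, D, F}, leaving only E.
Row 2, column 7: row 2 has {B, E, F, G} and column 7 has {B, C, D, F}, leaving only A.
Row 3, column 6: row 3 has {C, D, E, F} and column 6 has {B, F, G}, leaving only A.
Row 1, column 6: row 1 has {B, C, E, F, G} and column 6 has {A, B, F, G}, leaving only D.
Row 1, column 3: row 1 has {B, C, D, E, F, G} and column 3 has {G}, leaving only A.
Row 2, column 6: row 2 has {A, B, E, F, G} and column 6 has {A, B, D, F, G}, leaving only C.
Row 2, column 3: row 2 has {A, B, C, E, F, G} and column 3 has {A, G}, leaving only D.
Row 3, column 3: row 3 has {A, C, D, E, F} and column 3 has {A, D, G}, leaving only B.
Row 3, column 7: row 3 has {A, B, C, D, E, F} and column 7 has {A, B, C, D, F}, leaving only G.
Row 4, column 2: row 4 has {B, D, F} and column 2 has {A, C, E, F}, leaving only G.
Row 4, column 6: row 4 has {B, D, F, G} and column 6 has {A, B, C, D, F, G}, leaving only E.
Row 4, column 3: row 4 has {B, D, E, F, G} and column 3 has {A, B, D, G}, leaving only C.
Row 4, column 1: row 4 has {B, C, D, E, F, G} and column 1 has {B, F, G}, leaving only A.
Row 5, column 3: row 5 has {A, C, F} and column 3 has {A, B, C, D, G}, leaving only E.
Row 7 already has {A, B, G} and column 3 already has {A, B, C, D, E, G}, so row 7, column 3 must be F.

F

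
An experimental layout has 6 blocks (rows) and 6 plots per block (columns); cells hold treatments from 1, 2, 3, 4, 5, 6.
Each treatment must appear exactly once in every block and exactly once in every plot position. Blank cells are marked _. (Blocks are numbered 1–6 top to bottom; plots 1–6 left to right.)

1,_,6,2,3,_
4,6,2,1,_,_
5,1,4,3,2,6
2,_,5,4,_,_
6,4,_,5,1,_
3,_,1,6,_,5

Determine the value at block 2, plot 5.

Block 2 already has {1, 2, 4, 6} and plot 5 already has {1, 2, 3}, so block 2, plot 5 must be 5.

5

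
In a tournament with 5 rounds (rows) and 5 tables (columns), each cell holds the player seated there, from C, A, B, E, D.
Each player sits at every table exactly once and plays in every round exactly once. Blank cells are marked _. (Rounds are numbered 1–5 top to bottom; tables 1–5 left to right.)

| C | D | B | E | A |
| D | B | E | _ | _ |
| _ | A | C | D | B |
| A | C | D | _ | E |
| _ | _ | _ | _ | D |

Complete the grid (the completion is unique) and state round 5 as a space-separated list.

B E A C D

Round 5, table 2: round 5 has {D} and table 2 has {C, A, B, D}, leaving only E.
Round 5, table 1: round 5 has {E, D} and table 1 has {C, A, D}, leaving only B.
Round 5, table 3: round 5 has {B, E, D} and table 3 has {C, B, E, D}, leaving only A.
Round 5, table 4: round 5 has {A, B, E, D} and table 4 has {E, D}, leaving only C.
So round 5 reads: B E A C D.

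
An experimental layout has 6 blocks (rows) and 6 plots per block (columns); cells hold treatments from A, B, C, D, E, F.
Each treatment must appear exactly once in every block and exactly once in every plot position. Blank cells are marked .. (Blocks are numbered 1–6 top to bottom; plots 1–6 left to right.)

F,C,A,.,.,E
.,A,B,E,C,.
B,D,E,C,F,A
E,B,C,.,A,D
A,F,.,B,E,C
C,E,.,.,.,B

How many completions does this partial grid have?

Block 1, plot 4: eliminating its block and plot leaves {D}.
Block 1, plot 5: eliminating its block and plot leaves {B, D}.
Block 2, plot 1: eliminating its block and plot leaves {D}.
Block 2, plot 6: eliminating its block and plot leaves {F}.
Block 4, plot 4: eliminating its block and plot leaves {F}.
Block 5, plot 3: eliminating its block and plot leaves {D}.
Block 6, plot 3: eliminating its block and plot leaves {D, F}.
Block 6, plot 4: eliminating its block and plot leaves {A, D, F}.
Block 6, plot 5: eliminating its block and plot leaves {D}.
Only one assignment across all blanks avoids any block or plot repeat, giving 1 completion.

1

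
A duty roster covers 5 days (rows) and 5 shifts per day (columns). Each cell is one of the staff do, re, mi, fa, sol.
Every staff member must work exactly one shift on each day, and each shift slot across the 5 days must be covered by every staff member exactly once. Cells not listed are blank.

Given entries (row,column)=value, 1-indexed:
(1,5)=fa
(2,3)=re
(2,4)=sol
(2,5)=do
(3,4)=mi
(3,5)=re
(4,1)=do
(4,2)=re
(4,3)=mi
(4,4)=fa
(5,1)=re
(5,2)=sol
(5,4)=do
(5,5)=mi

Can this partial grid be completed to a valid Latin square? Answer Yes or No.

No day or shift among the givens repeats a symbol, and propagating forced cells runs into no contradiction.
One valid completion exists (for instance, mi do sol re fa / fa mi re sol do / sol fa do mi re / do re mi fa sol / re sol fa do mi).

Yes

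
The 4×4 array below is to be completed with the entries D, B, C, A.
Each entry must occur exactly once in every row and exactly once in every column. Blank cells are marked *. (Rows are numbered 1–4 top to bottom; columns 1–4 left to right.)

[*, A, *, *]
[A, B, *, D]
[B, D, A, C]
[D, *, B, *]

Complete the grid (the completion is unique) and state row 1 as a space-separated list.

C A D B

Row 1, column 1: row 1 has {A} and column 1 has {D, B, A}, leaving only C.
Row 1, column 3: row 1 has {C, A} and column 3 has {B, A}, leaving only D.
Row 1, column 4: row 1 has {D, C, A} and column 4 has {D, C}, leaving only B.
So row 1 reads: C A D B.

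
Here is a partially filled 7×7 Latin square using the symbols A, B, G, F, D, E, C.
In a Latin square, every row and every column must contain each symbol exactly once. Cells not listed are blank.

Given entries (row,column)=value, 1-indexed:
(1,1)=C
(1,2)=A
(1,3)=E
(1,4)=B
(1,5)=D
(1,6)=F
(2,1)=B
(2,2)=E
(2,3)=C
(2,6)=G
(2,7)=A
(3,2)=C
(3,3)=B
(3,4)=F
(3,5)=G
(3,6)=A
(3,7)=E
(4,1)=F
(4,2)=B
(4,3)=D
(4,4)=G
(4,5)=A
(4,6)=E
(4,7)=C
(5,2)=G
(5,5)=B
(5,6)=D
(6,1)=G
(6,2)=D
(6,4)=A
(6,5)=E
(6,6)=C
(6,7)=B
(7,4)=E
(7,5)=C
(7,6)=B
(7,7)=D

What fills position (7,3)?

Row 1, column 7: row 1 has {A, B, F, D, E, C} and column 7 has {A, B, D, E, C}, leaving only G.
Row 2, column 4: row 2 has {A, B, G, E, C} and column 4 has {A, B, G, F, E}, leaving only D.
Row 2, column 5: row 2 has {A, B, G, D, E, C} and column 5 has {A, B, G, D, E, C}, leaving only F.
Row 3, column 1: row 3 has {A, B, G, F, E, C} and column 1 has {B, G, F, C}, leaving only D.
Row 5, column 4: row 5 has {B, G, D} and column 4 has {A, B, G, F, D, E}, leaving only C.
Row 5, column 7: row 5 has {B, G, D, C} and column 7 has {A, B, G, D, E, C}, leaving only F.
Row 5, column 3: row 5 has {B, G, F, D, C} and column 3 has {B, D, E, C}, leaving only A.
Row 5, column 1: row 5 has {A, B, G, F, D, C} and column 1 has {B, G, F, D, C}, leaving only E.
Row 6, column 3: row 6 has {A, B, G, D, E, C} and column 3 has {A, B, D, E, C}, leaving only F.
Row 7 already has {B, D, E, C} and column 3 already has {A, B, F, D, E, C}, so row 7, column 3 must be G.

G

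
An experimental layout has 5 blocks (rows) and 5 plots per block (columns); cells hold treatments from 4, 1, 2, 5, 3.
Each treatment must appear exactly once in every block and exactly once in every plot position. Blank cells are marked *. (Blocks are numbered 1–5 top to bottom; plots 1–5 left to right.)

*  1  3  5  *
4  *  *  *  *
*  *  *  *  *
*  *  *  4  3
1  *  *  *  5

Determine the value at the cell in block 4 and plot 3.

Block 1, plot 1: block 1 has {1, 5, 3} and plot 1 has {4, 1}, leaving only 2.
Block 1, plot 5: block 1 has {1, 2, 5, 3} and plot 5 has {5, 3}, leaving only 4.
Block 4, plot 1: block 4 has {4, 3} and plot 1 has {4, 1, 2}, leaving only 5.
Block 3, plot 1: block 3 has {} and plot 1 has {4, 1, 2, 5}, leaving only 3.
Block 4, plot 2: block 4 has {4, 5, 3} and plot 2 has {1}, leaving only 2.
Block 4 already has {4, 2, 5, 3} and plot 3 already has {3}, so block 4, plot 3 must be 1.

1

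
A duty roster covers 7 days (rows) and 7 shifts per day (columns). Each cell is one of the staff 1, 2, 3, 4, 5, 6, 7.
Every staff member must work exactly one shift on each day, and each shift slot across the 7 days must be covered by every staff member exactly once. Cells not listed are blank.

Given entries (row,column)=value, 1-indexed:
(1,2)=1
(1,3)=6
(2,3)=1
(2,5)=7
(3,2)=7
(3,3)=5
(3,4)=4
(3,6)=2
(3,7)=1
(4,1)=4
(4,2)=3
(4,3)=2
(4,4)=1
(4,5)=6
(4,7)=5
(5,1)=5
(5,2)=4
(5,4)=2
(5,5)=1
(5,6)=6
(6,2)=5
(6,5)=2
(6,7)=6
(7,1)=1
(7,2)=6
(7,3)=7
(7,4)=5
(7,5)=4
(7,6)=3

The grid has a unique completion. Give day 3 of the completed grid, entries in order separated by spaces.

6 7 5 4 3 2 1

Day 3, shift 5: day 3 has {1, 2, 4, 5, 7} and shift 5 has {1, 2, 4, 6, 7}, leaving only 3.
Day 3, shift 1: day 3 has {1, 2, 3, 4, 5, 7} and shift 1 has {1, 4, 5}, leaving only 6.
So day 3 reads: 6 7 5 4 3 2 1.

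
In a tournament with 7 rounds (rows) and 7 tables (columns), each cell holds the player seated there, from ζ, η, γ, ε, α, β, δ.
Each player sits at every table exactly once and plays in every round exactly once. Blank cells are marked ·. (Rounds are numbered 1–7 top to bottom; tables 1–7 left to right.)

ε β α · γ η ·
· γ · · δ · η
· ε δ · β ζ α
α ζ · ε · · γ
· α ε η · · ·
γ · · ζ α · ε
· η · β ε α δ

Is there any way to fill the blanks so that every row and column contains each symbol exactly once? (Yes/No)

No round or table among the givens repeats a symbol, and propagating forced cells runs into no contradiction.
One valid completion exists (for instance, ε β α δ γ η ζ / β γ ζ α δ ε η / η ε δ γ β ζ α / α ζ β ε η δ γ / δ α ε η ζ γ β / γ δ η ζ α β ε / ζ η γ β ε α δ).

Yes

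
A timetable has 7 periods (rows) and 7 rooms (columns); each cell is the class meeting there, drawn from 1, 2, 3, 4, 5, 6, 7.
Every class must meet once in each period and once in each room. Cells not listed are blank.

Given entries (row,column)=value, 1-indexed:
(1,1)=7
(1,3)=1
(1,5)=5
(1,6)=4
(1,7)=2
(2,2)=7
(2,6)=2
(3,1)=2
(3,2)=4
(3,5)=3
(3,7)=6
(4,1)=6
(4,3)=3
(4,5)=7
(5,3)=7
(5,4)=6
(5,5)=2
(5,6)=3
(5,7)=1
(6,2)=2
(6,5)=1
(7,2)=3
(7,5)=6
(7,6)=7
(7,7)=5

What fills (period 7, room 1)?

Period 1, room 2: period 1 has {1, 2, 4, 5, 7} and room 2 has {2, 3, 4, 7}, leaving only 6.
Period 1, room 4: period 1 has {1, 2, 4, 5, 6, 7} and room 4 has {6}, leaving only 3.
Period 2, room 5: period 2 has {2, 7} and room 5 has {1, 2, 3, 5, 6, 7}, leaving only 4.
Period 2, room 7: period 2 has {2, 4, 7} and room 7 has {1, 2, 5, 6}, leaving only 3.
Period 3, room 3: period 3 has {2, 3, 4, 6} and room 3 has {1, 3, 7}, leaving only 5.
Period 2, room 3: period 2 has {2, 3, 4, 7} and room 3 has {1, 3, 5, 7}, leaving only 6.
Period 3, room 6: period 3 has {2, 3, 4, 5, 6} and room 6 has {2, 3, 4, 7}, leaving only 1.
Period 3, room 4: period 3 has {1, 2, 3, 4, 5, 6} and room 4 has {3, 6}, leaving only 7.
Period 4, room 6: period 4 has {3, 6, 7} and room 6 has {1, 2, 3, 4, 7}, leaving only 5.
Period 4, room 2: period 4 has {3, 5, 6, 7} and room 2 has {2, 3, 4, 6, 7}, leaving only 1.
Period 4, room 7: period 4 has {1, 3, 5, 6, 7} and room 7 has {1, 2, 3, 5, 6}, leaving only 4.
Period 4, room 4: period 4 has {1, 3, 4, 5, 6, 7} and room 4 has {3, 6, 7}, leaving only 2.
Period 5, room 2: period 5 has {1, 2, 3, 6, 7} and room 2 has {1, 2, 3, 4, 6, 7}, leaving only 5.
Period 5, room 1: period 5 has {1, 2, 3, 5, 6, 7} and room 1 has {2, 6, 7}, leaving only 4.
Period 7 already has {3, 5, 6, 7} and room 1 already has {2, 4, 6, 7}, so period 7, room 1 must be 1.

1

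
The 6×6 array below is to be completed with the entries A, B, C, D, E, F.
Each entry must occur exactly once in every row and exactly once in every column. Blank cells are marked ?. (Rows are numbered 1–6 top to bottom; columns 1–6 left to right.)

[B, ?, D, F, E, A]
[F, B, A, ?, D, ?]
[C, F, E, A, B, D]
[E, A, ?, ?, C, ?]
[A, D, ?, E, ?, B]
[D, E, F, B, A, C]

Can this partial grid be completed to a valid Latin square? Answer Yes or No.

Yes

No row or column among the givens repeats a symbol, and propagating forced cells runs into no contradiction.
One valid completion exists (for instance, B C D F E A / F B A C D E / C F E A B D / E A B D C F / A D C E F B / D E F B A C).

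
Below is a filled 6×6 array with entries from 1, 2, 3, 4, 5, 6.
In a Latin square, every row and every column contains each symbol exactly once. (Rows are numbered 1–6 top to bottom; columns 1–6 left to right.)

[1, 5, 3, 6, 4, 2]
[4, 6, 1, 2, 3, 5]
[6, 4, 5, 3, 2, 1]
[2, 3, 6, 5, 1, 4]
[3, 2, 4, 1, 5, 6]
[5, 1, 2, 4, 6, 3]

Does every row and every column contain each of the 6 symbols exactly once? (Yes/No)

Each row is a permutation of the 6 symbols, and so is each column.

Yes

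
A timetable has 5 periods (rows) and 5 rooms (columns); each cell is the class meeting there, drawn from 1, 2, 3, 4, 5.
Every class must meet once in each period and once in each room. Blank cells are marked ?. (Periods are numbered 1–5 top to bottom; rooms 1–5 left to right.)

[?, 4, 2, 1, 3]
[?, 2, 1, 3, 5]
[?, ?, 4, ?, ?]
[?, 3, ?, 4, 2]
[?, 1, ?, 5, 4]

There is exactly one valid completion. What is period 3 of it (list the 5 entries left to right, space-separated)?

Period 3, room 2: period 3 has {4} and room 2 has {1, 2, 3, 4}, leaving only 5.
Period 3, room 4: period 3 has {4, 5} and room 4 has {1, 3, 4, 5}, leaving only 2.
Period 3, room 5: period 3 has {2, 4, 5} and room 5 has {2, 3, 4, 5}, leaving only 1.
Period 3, room 1: period 3 has {1, 2, 4, 5} and room 1 has {}, leaving only 3.
So period 3 reads: 3 5 4 2 1.

3 5 4 2 1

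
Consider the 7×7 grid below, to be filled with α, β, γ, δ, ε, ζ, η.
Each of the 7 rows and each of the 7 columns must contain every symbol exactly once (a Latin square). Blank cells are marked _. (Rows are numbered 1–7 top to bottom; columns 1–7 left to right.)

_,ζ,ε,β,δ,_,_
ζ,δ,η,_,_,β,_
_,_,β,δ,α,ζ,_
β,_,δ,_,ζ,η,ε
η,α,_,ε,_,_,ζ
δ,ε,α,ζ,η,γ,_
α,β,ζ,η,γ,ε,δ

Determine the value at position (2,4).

Row 1, column 1: row 1 has {β, δ, ε, ζ} and column 1 has {α, β, δ, ζ, η}, leaving only γ.
Row 1, column 6: row 1 has {β, γ, δ, ε, ζ} and column 6 has {β, γ, ε, ζ, η}, leaving only α.
Row 1, column 7: row 1 has {α, β, γ, δ, ε, ζ} and column 7 has {δ, ε, ζ}, leaving only η.
Row 2, column 5: row 2 has {β, δ, ζ, η} and column 5 has {α, γ, δ, ζ, η}, leaving only ε.
Row 3, column 1: row 3 has {α, β, δ, ζ} and column 1 has {α, β, γ, δ, ζ, η}, leaving only ε.
Row 3, column 7: row 3 has {α, β, δ, ε, ζ} and column 7 has {δ, ε, ζ, η}, leaving only γ.
Row 2, column 7: row 2 has {β, δ, ε, ζ, η} and column 7 has {γ, δ, ε, ζ, η}, leaving only α.
Row 2 already has {α, β, δ, ε, ζ, η} and column 4 already has {β, δ, ε, ζ, η}, so row 2, column 4 must be γ.

γ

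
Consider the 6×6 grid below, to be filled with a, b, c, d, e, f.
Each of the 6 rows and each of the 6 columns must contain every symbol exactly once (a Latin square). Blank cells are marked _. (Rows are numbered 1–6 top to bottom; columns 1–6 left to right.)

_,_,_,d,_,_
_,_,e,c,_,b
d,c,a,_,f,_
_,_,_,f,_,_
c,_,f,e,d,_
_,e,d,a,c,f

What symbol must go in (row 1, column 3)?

b

Row 2, column 5: row 2 has {b, c, e} and column 5 has {c, d, f}, leaving only a.
Row 2, column 1: row 2 has {a, b, c, e} and column 1 has {c, d}, leaving only f.
Row 2, column 2: row 2 has {a, b, c, e, f} and column 2 has {c, e}, leaving only d.
Row 3, column 4: row 3 has {a, c, d, f} and column 4 has {a, c, d, e, f}, leaving only b.
Row 3, column 6: row 3 has {a, b, c, d, f} and column 6 has {b, f}, leaving only e.
Row 5, column 6: row 5 has {c, d, e, f} and column 6 has {b, e, f}, leaving only a.
Row 1, column 6: row 1 has {d} and column 6 has {a, b, e, f}, leaving only c.
Row 1 already has {c, d} and column 3 already has {a, d, e, f}, so row 1, column 3 must be b.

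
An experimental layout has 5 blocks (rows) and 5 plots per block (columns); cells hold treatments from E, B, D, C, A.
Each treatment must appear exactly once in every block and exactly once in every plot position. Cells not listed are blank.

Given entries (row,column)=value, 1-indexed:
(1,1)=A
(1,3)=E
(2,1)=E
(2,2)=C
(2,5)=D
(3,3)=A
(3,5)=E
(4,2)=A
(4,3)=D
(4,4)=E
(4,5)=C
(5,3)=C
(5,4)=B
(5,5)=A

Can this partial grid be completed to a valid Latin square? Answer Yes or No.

Yes

No block or plot among the givens repeats a symbol, and propagating forced cells runs into no contradiction.
One valid completion exists (for instance, A D E C B / E C B A D / C B A D E / B A D E C / D E C B A).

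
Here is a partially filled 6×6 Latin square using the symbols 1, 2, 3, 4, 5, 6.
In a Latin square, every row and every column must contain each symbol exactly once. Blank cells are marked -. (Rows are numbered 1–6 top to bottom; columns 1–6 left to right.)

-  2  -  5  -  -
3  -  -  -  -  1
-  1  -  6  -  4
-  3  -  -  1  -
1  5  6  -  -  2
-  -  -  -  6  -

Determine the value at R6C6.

Row 6, column 2: row 6 has {6} and column 2 has {1, 2, 3, 5}, leaving only 4.
Row 2, column 2: row 2 has {1, 3} and column 2 has {1, 2, 3, 4, 5}, leaving only 6.
Row 6, column 6 is narrowed to {3, 5}.
If it were 5, then row 4, column 4 would be left with no valid symbol.
So row 6, column 6 must be 3.

3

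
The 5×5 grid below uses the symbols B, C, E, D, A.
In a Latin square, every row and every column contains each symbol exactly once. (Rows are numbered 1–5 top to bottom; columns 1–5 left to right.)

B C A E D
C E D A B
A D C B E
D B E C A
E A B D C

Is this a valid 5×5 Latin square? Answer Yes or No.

Each row is a permutation of the 5 symbols, and so is each column.

Yes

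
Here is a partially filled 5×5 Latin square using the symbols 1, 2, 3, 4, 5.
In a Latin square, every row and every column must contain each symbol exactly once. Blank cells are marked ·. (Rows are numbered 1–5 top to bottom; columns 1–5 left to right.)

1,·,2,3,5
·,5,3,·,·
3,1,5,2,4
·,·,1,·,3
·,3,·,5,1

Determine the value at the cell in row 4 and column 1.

Row 1, column 2: row 1 has {1, 2, 3, 5} and column 2 has {1, 3, 5}, leaving only 4.
Row 2, column 5: row 2 has {3, 5} and column 5 has {1, 3, 4, 5}, leaving only 2.
Row 2, column 1: row 2 has {2, 3, 5} and column 1 has {1, 3}, leaving only 4.
Row 2, column 4: row 2 has {2, 3, 4, 5} and column 4 has {2, 3, 5}, leaving only 1.
Row 4, column 2: row 4 has {1, 3} and column 2 has {1, 3, 4, 5}, leaving only 2.
Row 4 already has {1, 2, 3} and column 1 already has {1, 3, 4}, so row 4, column 1 must be 5.

5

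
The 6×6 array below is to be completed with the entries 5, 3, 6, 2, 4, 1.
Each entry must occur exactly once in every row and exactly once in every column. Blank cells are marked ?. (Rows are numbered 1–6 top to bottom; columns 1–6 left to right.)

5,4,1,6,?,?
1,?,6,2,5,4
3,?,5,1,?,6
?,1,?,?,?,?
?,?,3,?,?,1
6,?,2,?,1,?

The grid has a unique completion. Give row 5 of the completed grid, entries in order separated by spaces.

Row 2, column 2: row 2 has {5, 6, 2, 4, 1} and column 2 has {4, 1}, leaving only 3.
Row 3, column 2: row 3 has {5, 3, 6, 1} and column 2 has {3, 4, 1}, leaving only 2.
Row 3, column 5: row 3 has {5, 3, 6, 2, 1} and column 5 has {5, 1}, leaving only 4.
Row 4, column 3: row 4 has {1} and column 3 has {5, 3, 6, 2, 1}, leaving only 4.
Row 4, column 1: row 4 has {4, 1} and column 1 has {5, 3, 6, 1}, leaving only 2.
Row 5, column 1: row 5 has {3, 1} and column 1 has {5, 3, 6, 2, 1}, leaving only 4.
Row 5, column 4: row 5 has {3, 4, 1} and column 4 has {6, 2, 1}, leaving only 5.
Row 5, column 2: row 5 has {5, 3, 4, 1} and column 2 has {3, 2, 4, 1}, leaving only 6.
Row 5, column 5: row 5 has {5, 3, 6, 4, 1} and column 5 has {5, 4, 1}, leaving only 2.
So row 5 reads: 4 6 3 5 2 1.

4 6 3 5 2 1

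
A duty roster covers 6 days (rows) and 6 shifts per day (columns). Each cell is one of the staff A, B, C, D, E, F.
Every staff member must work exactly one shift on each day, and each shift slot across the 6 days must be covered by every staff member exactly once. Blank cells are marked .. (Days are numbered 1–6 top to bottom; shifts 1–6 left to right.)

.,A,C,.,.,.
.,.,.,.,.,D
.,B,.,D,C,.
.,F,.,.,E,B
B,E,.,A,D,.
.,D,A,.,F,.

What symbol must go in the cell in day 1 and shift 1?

D

Day 1, shift 5: day 1 has {A, C} and shift 5 has {C, D, E, F}, leaving only B.
Day 2, shift 2: day 2 has {D} and shift 2 has {A, B, D, E, F}, leaving only C.
Day 2, shift 5: day 2 has {C, D} and shift 5 has {B, C, D, E, F}, leaving only A.
Day 4, shift 3: day 4 has {B, E, F} and shift 3 has {A, C}, leaving only D.
Day 4, shift 4: day 4 has {B, D, E, F} and shift 4 has {A, D}, leaving only C.
Day 4, shift 1: day 4 has {B, C, D, E, F} and shift 1 has {B}, leaving only A.
Day 5, shift 3: day 5 has {A, B, D, E} and shift 3 has {A, C, D}, leaving only F.
Day 3, shift 3: day 3 has {B, C, D} and shift 3 has {A, C, D, F}, leaving only E.
Day 2, shift 3: day 2 has {A, C, D} and shift 3 has {A, C, D, E, F}, leaving only B.
Day 3, shift 1: day 3 has {B, C, D, E} and shift 1 has {A, B}, leaving only F.
Day 2, shift 1: day 2 has {A, B, C, D} and shift 1 has {A, B, F}, leaving only E.
Day 1 already has {A, B, C} and shift 1 already has {A, B, E, F}, so day 1, shift 1 must be D.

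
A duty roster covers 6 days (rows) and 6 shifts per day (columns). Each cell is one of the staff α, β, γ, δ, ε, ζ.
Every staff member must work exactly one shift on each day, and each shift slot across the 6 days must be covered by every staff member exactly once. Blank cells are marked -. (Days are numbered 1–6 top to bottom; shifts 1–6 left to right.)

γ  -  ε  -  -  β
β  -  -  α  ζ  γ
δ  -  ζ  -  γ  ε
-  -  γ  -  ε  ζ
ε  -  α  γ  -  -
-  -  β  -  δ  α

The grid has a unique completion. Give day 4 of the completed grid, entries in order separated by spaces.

Day 4, shift 1: day 4 has {γ, ε, ζ} and shift 1 has {β, γ, δ, ε}, leaving only α.
Day 1, shift 5: day 1 has {β, γ, ε} and shift 5 has {γ, δ, ε, ζ}, leaving only α.
Day 2, shift 3: day 2 has {α, β, γ, ζ} and shift 3 has {α, β, γ, ε, ζ}, leaving only δ.
Day 2, shift 2: day 2 has {α, β, γ, δ, ζ} and shift 2 has {}, leaving only ε.
Day 3, shift 4: day 3 has {γ, δ, ε, ζ} and shift 4 has {α, γ}, leaving only β.
Day 4, shift 4: day 4 has {α, γ, ε, ζ} and shift 4 has {α, β, γ}, leaving only δ.
Day 4, shift 2: day 4 has {α, γ, δ, ε, ζ} and shift 2 has {ε}, leaving only β.
So day 4 reads: α β γ δ ε ζ.

α β γ δ ε ζ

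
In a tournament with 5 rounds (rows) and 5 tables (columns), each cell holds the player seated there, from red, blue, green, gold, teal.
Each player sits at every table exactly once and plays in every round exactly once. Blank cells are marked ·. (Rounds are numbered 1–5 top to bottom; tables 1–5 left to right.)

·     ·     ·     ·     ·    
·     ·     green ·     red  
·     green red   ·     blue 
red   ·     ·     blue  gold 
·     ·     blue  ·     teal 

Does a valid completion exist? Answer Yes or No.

No

Round 1, table 5: round 1 has {} and table 5 has {red, blue, gold, teal}, so it must be green.
Round 4, table 2: round 4 has {red, blue, gold} and table 2 has {green}, so it must be teal.
Now round 4, table 3: round 4 together with table 3 already contain {red, blue, green, gold, teal} — every symbol — so nothing can go there. The grid has no valid completion.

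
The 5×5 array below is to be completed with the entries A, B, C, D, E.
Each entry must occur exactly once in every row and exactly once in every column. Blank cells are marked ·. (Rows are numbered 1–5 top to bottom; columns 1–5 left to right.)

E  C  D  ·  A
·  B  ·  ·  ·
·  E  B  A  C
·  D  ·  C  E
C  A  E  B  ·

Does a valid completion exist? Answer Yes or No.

Row 1, column 4: row 1 together with column 4 already contain {A, B, C, D, E} — every symbol — so nothing can go there. The grid has no valid completion.

No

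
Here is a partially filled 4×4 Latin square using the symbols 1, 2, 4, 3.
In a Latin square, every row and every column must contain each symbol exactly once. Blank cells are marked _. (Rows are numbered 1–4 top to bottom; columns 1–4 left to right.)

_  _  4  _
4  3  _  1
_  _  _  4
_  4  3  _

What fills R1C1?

2

Row 2, column 3: row 2 has {1, 4, 3} and column 3 has {4, 3}, leaving only 2.
Row 3, column 3: row 3 has {4} and column 3 has {2, 4, 3}, leaving only 1.
Row 3, column 2: row 3 has {1, 4} and column 2 has {4, 3}, leaving only 2.
Row 1, column 2: row 1 has {4} and column 2 has {2, 4, 3}, leaving only 1.
Row 3, column 1: row 3 has {1, 2, 4} and column 1 has {4}, leaving only 3.
Row 1 already has {1, 4} and column 1 already has {4, 3}, so row 1, column 1 must be 2.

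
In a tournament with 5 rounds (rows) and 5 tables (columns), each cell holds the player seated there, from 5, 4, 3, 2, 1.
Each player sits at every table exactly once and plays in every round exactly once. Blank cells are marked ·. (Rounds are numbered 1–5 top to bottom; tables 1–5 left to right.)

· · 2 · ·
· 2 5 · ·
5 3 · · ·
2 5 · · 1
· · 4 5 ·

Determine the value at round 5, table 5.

2

Round 3, table 3: round 3 has {5, 3} and table 3 has {5, 4, 2}, leaving only 1.
Round 4, table 3: round 4 has {5, 2, 1} and table 3 has {5, 4, 2, 1}, leaving only 3.
Round 4, table 4: round 4 has {5, 3, 2, 1} and table 4 has {5}, leaving only 4.
Round 3, table 4: round 3 has {5, 3, 1} and table 4 has {5, 4}, leaving only 2.
Round 3, table 5: round 3 has {5, 3, 2, 1} and table 5 has {1}, leaving only 4.
Round 2, table 5: round 2 has {5, 2} and table 5 has {4, 1}, leaving only 3.
Round 5 already has {5, 4} and table 5 already has {4, 3, 1}, so round 5, table 5 must be 2.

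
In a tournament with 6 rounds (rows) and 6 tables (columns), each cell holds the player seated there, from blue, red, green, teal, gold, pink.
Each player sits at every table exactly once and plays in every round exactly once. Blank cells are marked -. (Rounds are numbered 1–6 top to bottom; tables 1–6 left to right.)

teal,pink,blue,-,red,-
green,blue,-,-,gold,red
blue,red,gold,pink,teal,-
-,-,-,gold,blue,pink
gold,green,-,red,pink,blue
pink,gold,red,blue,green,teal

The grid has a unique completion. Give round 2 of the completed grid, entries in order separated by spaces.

Round 2, table 4: round 2 has {blue, red, green, gold} and table 4 has {blue, red, gold, pink}, leaving only teal.
Round 2, table 3: round 2 has {blue, red, green, teal, gold} and table 3 has {blue, red, gold}, leaving only pink.
So round 2 reads: green blue pink teal gold red.

green blue pink teal gold red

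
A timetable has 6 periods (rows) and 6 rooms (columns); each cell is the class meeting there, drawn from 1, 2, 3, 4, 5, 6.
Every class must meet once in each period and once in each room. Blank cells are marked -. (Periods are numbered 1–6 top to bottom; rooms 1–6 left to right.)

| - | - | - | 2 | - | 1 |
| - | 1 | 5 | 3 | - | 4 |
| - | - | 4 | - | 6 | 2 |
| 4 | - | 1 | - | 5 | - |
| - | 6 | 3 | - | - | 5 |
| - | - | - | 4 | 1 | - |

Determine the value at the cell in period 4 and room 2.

Period 1, room 3: period 1 has {1, 2} and room 3 has {1, 3, 4, 5}, leaving only 6.
Period 2, room 5: period 2 has {1, 3, 4, 5} and room 5 has {1, 5, 6}, leaving only 2.
Period 2, room 1: period 2 has {1, 2, 3, 4, 5} and room 1 has {4}, leaving only 6.
Period 4, room 4: period 4 has {1, 4, 5} and room 4 has {2, 3, 4}, leaving only 6.
Period 4, room 6: period 4 has {1, 4, 5, 6} and room 6 has {1, 2, 4, 5}, leaving only 3.
Period 4 already has {1, 3, 4, 5, 6} and room 2 already has {1, 6}, so period 4, room 2 must be 2.

2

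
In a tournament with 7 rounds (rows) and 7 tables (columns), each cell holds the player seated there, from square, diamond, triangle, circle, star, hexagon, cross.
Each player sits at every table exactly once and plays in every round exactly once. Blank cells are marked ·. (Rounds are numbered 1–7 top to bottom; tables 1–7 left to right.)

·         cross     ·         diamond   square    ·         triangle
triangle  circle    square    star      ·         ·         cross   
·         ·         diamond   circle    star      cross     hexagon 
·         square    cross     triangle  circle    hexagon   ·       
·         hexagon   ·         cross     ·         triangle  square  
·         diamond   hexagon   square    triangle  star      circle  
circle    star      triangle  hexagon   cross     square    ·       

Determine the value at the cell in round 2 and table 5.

hexagon

Round 1, table 6: round 1 has {square, diamond, triangle, cross} and table 6 has {square, triangle, star, hexagon, cross}, leaving only circle.
Round 1, table 3: round 1 has {square, diamond, triangle, circle, cross} and table 3 has {square, diamond, triangle, hexagon, cross}, leaving only star.
Round 1, table 1: round 1 has {square, diamond, triangle, circle, star, cross} and table 1 has {triangle, circle}, leaving only hexagon.
Round 2, table 6: round 2 has {square, triangle, circle, star, cross} and table 6 has {square, triangle, circle, star, hexagon, cross}, leaving only diamond.
Round 2 already has {square, diamond, triangle, circle, star, cross} and table 5 already has {square, triangle, circle, star, cross}, so round 2, table 5 must be hexagon.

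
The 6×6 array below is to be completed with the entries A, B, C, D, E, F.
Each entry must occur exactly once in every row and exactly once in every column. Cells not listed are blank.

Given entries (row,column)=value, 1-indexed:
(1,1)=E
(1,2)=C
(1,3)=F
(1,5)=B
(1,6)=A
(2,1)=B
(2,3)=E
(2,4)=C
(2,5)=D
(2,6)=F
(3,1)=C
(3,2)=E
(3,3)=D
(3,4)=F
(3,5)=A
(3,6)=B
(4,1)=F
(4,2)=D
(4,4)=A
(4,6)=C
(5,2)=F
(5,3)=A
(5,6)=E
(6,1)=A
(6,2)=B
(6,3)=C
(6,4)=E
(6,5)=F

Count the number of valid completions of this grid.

1

Row 1, column 4: eliminating its row and column leaves {D}.
Row 2, column 2: eliminating its row and column leaves {A}.
Row 4, column 3: eliminating its row and column leaves {B}.
Row 4, column 5: eliminating its row and column leaves {E}.
Row 5, column 1: eliminating its row and column leaves {D}.
Row 5, column 4: eliminating its row and column leaves {B, D}.
Row 5, column 5: eliminating its row and column leaves {C}.
Row 6, column 6: eliminating its row and column leaves {D}.
Only one assignment across all blanks avoids any row or column repeat, giving 1 completion.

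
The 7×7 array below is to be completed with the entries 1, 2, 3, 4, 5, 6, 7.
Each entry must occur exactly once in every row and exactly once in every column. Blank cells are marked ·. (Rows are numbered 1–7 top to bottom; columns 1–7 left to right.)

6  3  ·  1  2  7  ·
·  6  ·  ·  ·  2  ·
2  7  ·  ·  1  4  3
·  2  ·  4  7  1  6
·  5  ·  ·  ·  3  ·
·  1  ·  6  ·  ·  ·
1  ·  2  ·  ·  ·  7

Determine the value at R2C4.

Row 3, column 4: row 3 has {1, 2, 3, 4, 7} and column 4 has {1, 4, 6}, leaving only 5.
Row 3, column 3: row 3 has {1, 2, 3, 4, 5, 7} and column 3 has {2}, leaving only 6.
Row 6, column 6: row 6 has {1, 6} and column 6 has {1, 2, 3, 4, 7}, leaving only 5.
Row 7, column 2: row 7 has {1, 2, 7} and column 2 has {1, 2, 3, 5, 6, 7}, leaving only 4.
Row 7, column 4: row 7 has {1, 2, 4, 7} and column 4 has {1, 4, 5, 6}, leaving only 3.
Row 2 already has {2, 6} and column 4 already has {1, 3, 4, 5, 6}, so row 2, column 4 must be 7.

7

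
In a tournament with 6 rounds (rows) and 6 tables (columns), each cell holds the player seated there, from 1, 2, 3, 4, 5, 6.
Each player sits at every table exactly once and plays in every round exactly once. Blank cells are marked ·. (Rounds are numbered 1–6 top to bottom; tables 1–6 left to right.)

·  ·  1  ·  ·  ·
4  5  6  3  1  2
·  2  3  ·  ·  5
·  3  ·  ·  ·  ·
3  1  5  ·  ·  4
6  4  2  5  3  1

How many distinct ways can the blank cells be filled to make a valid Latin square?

3

Round 1, table 1: eliminating its round and table leaves {2, 5}.
Round 1, table 2: eliminating its round and table leaves {6}.
Round 1, table 4: eliminating its round and table leaves {2, 4, 6}.
Round 1, table 5: eliminating its round and table leaves {2, 4, 5, 6}.
Round 1, table 6: eliminating its round and table leaves {3, 6}.
Round 3, table 1: eliminating its round and table leaves {1}.
Round 3, table 4: eliminating its round and table leaves {1, 4, 6}.
Round 3, table 5: eliminating its round and table leaves {4, 6}.
Round 4, table 1: eliminating its round and table leaves {1, 2, 5}.
Round 4, table 3: eliminating its round and table leaves {4}.
Round 4, table 4: eliminating its round and table leaves {1, 2, 4, 6}.
Round 4, table 5: eliminating its round and table leaves {2, 4, 5, 6}.
Round 4, table 6: eliminating its round and table leaves {6}.
Round 5, table 4: eliminating its round and table leaves {2, 6}.
Round 5, table 5: eliminating its round and table leaves {2, 6}.
Enumerating the assignments across these blanks that avoid any round or table repeat gives 3 completions.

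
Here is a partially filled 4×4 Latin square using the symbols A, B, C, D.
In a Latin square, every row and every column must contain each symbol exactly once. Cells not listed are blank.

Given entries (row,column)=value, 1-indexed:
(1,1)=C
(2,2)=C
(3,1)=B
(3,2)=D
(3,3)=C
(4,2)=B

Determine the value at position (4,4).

Row 1, column 2: row 1 has {C} and column 2 has {B, C, D}, leaving only A.
Row 3, column 4: row 3 has {B, C, D} and column 4 has {}, leaving only A.
Row 4, column 4 is narrowed to {C, D}.
If it were D, then row 2, column 4 would be left with no valid symbol.
So row 4, column 4 must be C.

C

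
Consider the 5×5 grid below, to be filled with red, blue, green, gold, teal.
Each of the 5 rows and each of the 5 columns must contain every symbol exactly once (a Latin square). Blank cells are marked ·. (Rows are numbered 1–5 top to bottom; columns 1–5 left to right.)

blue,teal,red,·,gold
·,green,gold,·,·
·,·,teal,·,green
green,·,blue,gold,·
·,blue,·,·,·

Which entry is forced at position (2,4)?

Row 1, column 4: row 1 has {red, blue, gold, teal} and column 4 has {gold}, leaving only green.
Row 4, column 2: row 4 has {blue, green, gold} and column 2 has {blue, green, teal}, leaving only red.
Row 3, column 2: row 3 has {green, teal} and column 2 has {red, blue, green, teal}, leaving only gold.
Row 3, column 1: row 3 has {green, gold, teal} and column 1 has {blue, green}, leaving only red.
Row 2, column 1: row 2 has {green, gold} and column 1 has {red, blue, green}, leaving only teal.
Row 3, column 4: row 3 has {red, green, gold, teal} and column 4 has {green, gold}, leaving only blue.
Row 2 already has {green, gold, teal} and column 4 already has {blue, green, gold}, so row 2, column 4 must be red.

red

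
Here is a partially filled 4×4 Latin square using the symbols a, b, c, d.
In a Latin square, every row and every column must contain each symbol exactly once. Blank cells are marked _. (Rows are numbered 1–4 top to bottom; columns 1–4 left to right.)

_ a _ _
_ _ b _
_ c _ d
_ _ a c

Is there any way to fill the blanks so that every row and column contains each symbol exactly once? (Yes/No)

No

Row 3, column 3: row 3 together with column 3 already contain {a, b, c, d} — every symbol — so nothing can go there. The grid has no valid completion.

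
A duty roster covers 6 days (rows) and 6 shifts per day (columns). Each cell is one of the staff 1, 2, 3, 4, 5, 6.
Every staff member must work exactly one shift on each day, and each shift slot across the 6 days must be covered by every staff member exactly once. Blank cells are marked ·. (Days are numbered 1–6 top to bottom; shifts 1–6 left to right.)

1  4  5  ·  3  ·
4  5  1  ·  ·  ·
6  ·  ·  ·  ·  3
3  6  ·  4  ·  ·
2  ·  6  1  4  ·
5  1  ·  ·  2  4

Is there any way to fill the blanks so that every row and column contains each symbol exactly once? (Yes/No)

No day or shift among the givens repeats a symbol, and propagating forced cells runs into no contradiction.
One valid completion exists (for instance, 1 4 5 2 3 6 / 4 5 1 3 6 2 / 6 2 4 5 1 3 / 3 6 2 4 5 1 / 2 3 6 1 4 5 / 5 1 3 6 2 4).

Yes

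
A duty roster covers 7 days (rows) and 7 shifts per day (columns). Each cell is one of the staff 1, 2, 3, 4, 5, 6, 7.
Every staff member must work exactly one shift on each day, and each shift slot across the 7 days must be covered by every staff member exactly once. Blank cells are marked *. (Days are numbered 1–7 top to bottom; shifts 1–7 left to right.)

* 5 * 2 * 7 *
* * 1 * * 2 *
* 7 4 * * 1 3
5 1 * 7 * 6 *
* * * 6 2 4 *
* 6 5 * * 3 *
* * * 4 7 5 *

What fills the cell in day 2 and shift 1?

6

Day 3, shift 4: day 3 has {1, 3, 4, 7} and shift 4 has {2, 4, 6, 7}, leaving only 5.
Day 2, shift 4: day 2 has {1, 2} and shift 4 has {2, 4, 5, 6, 7}, leaving only 3.
Day 2, shift 2: day 2 has {1, 2, 3} and shift 2 has {1, 5, 6, 7}, leaving only 4.
Day 3, shift 5: day 3 has {1, 3, 4, 5, 7} and shift 5 has {2, 7}, leaving only 6.
Day 2, shift 5: day 2 has {1, 2, 3, 4} and shift 5 has {2, 6, 7}, leaving only 5.
Day 3, shift 1: day 3 has {1, 3, 4, 5, 6, 7} and shift 1 has {5}, leaving only 2.
Day 5, shift 2: day 5 has {2, 4, 6} and shift 2 has {1, 4, 5, 6, 7}, leaving only 3.
Day 5, shift 3: day 5 has {2, 3, 4, 6} and shift 3 has {1, 4, 5}, leaving only 7.
Day 5, shift 1: day 5 has {2, 3, 4, 6, 7} and shift 1 has {2, 5}, leaving only 1.
Day 5, shift 7: day 5 has {1, 2, 3, 4, 6, 7} and shift 7 has {3}, leaving only 5.
Day 6, shift 4: day 6 has {3, 5, 6} and shift 4 has {2, 3, 4, 5, 6, 7}, leaving only 1.
Day 6, shift 5: day 6 has {1, 3, 5, 6} and shift 5 has {2, 5, 6, 7}, leaving only 4.
Day 4, shift 5: day 4 has {1, 5, 6, 7} and shift 5 has {2, 4, 5, 6, 7}, leaving only 3.
Day 1, shift 5: day 1 has {2, 5, 7} and shift 5 has {2, 3, 4, 5, 6, 7}, leaving only 1.
Day 4, shift 3: day 4 has {1, 3, 5, 6, 7} and shift 3 has {1, 4, 5, 7}, leaving only 2.
Day 4, shift 7: day 4 has {1, 2, 3, 5, 6, 7} and shift 7 has {3, 5}, leaving only 4.
Day 1, shift 7: day 1 has {1, 2, 5, 7} and shift 7 has {3, 4, 5}, leaving only 6.
Day 1, shift 3: day 1 has {1, 2, 5, 6, 7} and shift 3 has {1, 2, 4, 5, 7}, leaving only 3.
Day 1, shift 1: day 1 has {1, 2, 3, 5, 6, 7} and shift 1 has {1, 2, 5}, leaving only 4.
Day 2, shift 7: day 2 has {1, 2, 3, 4, 5} and shift 7 has {3, 4, 5, 6}, leaving only 7.
Day 2 already has {1, 2, 3, 4, 5, 7} and shift 1 already has {1, 2, 4, 5}, so day 2, shift 1 must be 6.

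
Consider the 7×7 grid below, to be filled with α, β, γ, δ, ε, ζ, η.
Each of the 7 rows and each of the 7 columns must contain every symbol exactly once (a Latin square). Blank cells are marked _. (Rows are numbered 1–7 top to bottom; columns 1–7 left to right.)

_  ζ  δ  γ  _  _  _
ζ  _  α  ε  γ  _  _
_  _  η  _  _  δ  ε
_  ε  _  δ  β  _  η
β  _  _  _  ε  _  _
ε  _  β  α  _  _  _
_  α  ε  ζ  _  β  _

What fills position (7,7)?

Row 2, column 6: row 2 has {α, γ, ε, ζ} and column 6 has {β, δ}, leaving only η.
Row 3, column 4: row 3 has {δ, ε, η} and column 4 has {α, γ, δ, ε, ζ}, leaving only β.
Row 3, column 2: row 3 has {β, δ, ε, η} and column 2 has {α, ε, ζ}, leaving only γ.
Row 3, column 1: row 3 has {β, γ, δ, ε, η} and column 1 has {β, ε, ζ}, leaving only α.
Row 1, column 1: row 1 has {γ, δ, ζ} and column 1 has {α, β, ε, ζ}, leaving only η.
Row 1, column 5: row 1 has {γ, δ, ζ, η} and column 5 has {β, γ, ε}, leaving only α.
Row 1, column 6: row 1 has {α, γ, δ, ζ, η} and column 6 has {β, δ, η}, leaving only ε.
Row 1, column 7: row 1 has {α, γ, δ, ε, ζ, η} and column 7 has {ε, η}, leaving only β.
Row 2, column 7: row 2 has {α, γ, ε, ζ, η} and column 7 has {β, ε, η}, leaving only δ.
Row 7 already has {α, β, ε, ζ} and column 7 already has {β, δ, ε, η}, so row 7, column 7 must be γ.

γ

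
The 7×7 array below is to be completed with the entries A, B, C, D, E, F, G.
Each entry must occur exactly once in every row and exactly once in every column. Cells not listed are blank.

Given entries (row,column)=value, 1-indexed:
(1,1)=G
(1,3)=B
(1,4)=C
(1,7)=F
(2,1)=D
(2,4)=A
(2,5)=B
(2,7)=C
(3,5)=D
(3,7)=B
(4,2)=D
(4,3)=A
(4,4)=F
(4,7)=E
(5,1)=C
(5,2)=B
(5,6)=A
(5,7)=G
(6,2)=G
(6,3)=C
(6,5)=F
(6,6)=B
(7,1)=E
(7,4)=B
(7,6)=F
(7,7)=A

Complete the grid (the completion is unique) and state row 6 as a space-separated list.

A G C E F B D

Row 6, column 1: row 6 has {B, C, F, G} and column 1 has {C, D, E, G}, leaving only A.
Row 6, column 7: row 6 has {A, B, C, F, G} and column 7 has {A, B, C, E, F, G}, leaving only D.
Row 6, column 4: row 6 has {A, B, C, D, F, G} and column 4 has {A, B, C, F}, leaving only E.
So row 6 reads: A G C E F B D.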